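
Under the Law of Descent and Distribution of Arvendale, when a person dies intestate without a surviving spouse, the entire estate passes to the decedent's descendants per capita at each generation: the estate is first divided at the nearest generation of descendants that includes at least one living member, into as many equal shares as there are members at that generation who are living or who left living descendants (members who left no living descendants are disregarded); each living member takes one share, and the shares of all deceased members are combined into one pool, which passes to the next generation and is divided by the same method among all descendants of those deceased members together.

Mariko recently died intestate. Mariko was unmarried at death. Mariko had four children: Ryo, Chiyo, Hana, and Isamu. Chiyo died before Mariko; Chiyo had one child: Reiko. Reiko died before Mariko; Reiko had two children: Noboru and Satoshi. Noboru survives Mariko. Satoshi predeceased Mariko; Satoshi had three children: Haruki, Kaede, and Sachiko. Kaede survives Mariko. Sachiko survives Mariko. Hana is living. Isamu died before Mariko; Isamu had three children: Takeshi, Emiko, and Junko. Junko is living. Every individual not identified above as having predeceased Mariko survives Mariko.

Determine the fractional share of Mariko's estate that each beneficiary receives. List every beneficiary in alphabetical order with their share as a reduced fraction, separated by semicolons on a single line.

There is no surviving spouse, so the entire estate passes to Mariko's descendants per capita at each generation.
At generation 1 (Ryo, Chiyo, Hana, Isamu) there are 4 shares of (1)/4 = 1/4 each.
Living: Ryo and Hana — each takes 1/4.
Deceased: Chiyo and Isamu. Their combined 1/2 is pooled and carried to generation 2.
At generation 2 (Reiko, Takeshi, Emiko, Junko) there are 4 shares of (1/2)/4 = 1/8 each.
Living: Takeshi, Emiko, and Junko — each takes 1/8.
Deceased: Reiko. That 1/8 share is carried to generation 3.
At generation 3 (Noboru, Satoshi) there are 2 shares of (1/8)/2 = 1/16 each.
Living: Noboru — each takes 1/16.
Deceased: Satoshi. That 1/16 share is carried to generation 4.
At generation 4 (Haruki, Kaede, Sachiko) there are 3 shares of (1/16)/3 = 1/48 each.
Living: Haruki, Kaede, and Sachiko — each takes 1/48.

Emiko 1/8; Hana 1/4; Haruki 1/48; Junko 1/8; Kaede 1/48; Noboru 1/16; Ryo 1/4; Sachiko 1/48; Takeshi 1/8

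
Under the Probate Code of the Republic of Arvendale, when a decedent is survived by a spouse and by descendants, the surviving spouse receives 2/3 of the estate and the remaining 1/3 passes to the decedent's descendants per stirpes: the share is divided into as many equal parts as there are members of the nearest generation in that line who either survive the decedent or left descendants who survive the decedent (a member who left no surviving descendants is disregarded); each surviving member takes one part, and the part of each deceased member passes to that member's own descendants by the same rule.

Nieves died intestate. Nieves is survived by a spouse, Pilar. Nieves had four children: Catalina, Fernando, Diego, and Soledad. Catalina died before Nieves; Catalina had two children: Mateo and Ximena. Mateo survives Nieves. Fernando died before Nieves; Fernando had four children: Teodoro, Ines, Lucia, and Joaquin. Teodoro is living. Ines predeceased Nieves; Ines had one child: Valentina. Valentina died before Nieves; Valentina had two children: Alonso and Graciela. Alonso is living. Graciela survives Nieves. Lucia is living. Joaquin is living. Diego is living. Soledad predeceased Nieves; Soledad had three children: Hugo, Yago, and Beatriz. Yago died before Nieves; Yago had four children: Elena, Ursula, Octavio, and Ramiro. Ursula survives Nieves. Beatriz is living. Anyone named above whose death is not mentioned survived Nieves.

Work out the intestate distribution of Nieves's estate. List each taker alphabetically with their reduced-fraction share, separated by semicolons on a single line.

Pilar, as surviving spouse, takes 2/3.
The remaining 1/3 passes to Nieves's descendants per stirpes.
The 1/3 is divided into 4 equal shares of 1/12 among Catalina, Fernando, Diego, Soledad.
Catalina predeceased; the 1/12 allotted to Catalina's branch passes to Catalina's issue by representation.
The 1/12 is divided into 2 equal shares of 1/24 among Mateo, Ximena.
Mateo is living and takes 1/24.
Ximena is living and takes 1/24.
Fernando predeceased; the 1/12 allotted to Fernando's branch passes to Fernando's issue by representation.
The 1/12 is divided into 4 equal shares of 1/48 among Teodoro, Ines, Lucia, Joaquin.
Teodoro is living and takes 1/48.
Ines predeceased; the 1/48 allotted to Ines's branch passes to Ines's issue by representation.
Valentina's line is the sole branch at this level, so the full 1/48 passes to Valentina's issue by representation.
The 1/48 is divided into 2 equal shares of 1/96 among Alonso, Graciela.
Alonso is living and takes 1/96.
Graciela is living and takes 1/96.
Lucia is living and takes 1/48.
Joaquin is living and takes 1/48.
Diego is living and takes 1/12.
Soledad predeceased; the 1/12 allotted to Soledad's branch passes to Soledad's issue by representation.
The 1/12 is divided into 3 equal shares of 1/36 among Hugo, Yago, Beatriz.
Hugo is living and takes 1/36.
Yago predeceased; the 1/36 allotted to Yago's branch passes to Yago's issue by representation.
The 1/36 is divided into 4 equal shares of 1/144 among Elena, Ursula, Octavio, Ramiro.
Elena is living and takes 1/144.
Ursula is living and takes 1/144.
Octavio is living and takes 1/144.
Ramiro is living and takes 1/144.
Beatriz is living and takes 1/36.

Alonso 1/96; Beatriz 1/36; Diego 1/12; Elena 1/144; Graciela 1/96; Hugo 1/36; Joaquin 1/48; Lucia 1/48; Mateo 1/24; Octavio 1/144; Pilar 2/3; Ramiro 1/144; Teodoro 1/48; Ursula 1/144; Ximena 1/24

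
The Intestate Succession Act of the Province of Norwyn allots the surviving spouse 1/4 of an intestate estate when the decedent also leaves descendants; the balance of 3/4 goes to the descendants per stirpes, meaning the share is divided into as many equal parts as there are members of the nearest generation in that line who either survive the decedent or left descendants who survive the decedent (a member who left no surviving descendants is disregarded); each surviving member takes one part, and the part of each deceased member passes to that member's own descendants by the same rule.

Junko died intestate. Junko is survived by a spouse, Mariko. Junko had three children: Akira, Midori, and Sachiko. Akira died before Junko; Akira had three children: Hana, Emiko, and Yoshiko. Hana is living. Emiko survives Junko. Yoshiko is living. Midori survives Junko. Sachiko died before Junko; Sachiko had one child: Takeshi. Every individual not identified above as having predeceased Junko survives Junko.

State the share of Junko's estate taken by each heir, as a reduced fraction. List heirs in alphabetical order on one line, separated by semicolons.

Mariko, as surviving spouse, takes 1/4.
The remaining 3/4 passes to Junko's descendants per stirpes.
The 3/4 is divided into 3 equal shares of 1/4 among Akira, Midori, Sachiko.
Akira predeceased; the 1/4 allotted to Akira's branch passes to Akira's issue by representation.
The 1/4 is divided into 3 equal shares of 1/12 among Hana, Emiko, Yoshiko.
Hana is living and takes 1/12.
Emiko is living and takes 1/12.
Yoshiko is living and takes 1/12.
Midori is living and takes 1/4.
Sachiko predeceased; the 1/4 allotted to Sachiko's branch passes to Sachiko's issue by representation.
Takeshi is the sole taker at this level and receives the full 1/4.

Emiko 1/12; Hana 1/12; Mariko 1/4; Midori 1/4; Takeshi 1/4; Yoshiko 1/12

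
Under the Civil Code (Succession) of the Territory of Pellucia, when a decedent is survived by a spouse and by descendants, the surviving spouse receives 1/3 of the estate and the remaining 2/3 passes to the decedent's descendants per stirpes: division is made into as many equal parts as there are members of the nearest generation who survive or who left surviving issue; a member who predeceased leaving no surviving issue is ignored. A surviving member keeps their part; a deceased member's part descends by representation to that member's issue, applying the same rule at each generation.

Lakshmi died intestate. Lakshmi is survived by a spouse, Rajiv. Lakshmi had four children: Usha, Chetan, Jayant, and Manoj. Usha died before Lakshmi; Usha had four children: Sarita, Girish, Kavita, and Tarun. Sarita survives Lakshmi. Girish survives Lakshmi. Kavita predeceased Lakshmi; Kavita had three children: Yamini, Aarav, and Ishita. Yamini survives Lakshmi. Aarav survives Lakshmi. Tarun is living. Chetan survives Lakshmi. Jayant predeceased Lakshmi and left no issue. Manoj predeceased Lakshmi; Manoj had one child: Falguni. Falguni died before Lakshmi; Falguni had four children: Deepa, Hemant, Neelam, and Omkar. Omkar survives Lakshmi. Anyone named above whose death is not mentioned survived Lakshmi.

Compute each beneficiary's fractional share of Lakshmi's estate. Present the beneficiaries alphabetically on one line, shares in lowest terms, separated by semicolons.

Rajiv, as surviving spouse, takes 1/3.
The remaining 2/3 passes to Lakshmi's descendants per stirpes.
Jayant left no surviving issue, so that branch lapses and is disregarded.
The 2/3 is divided into 3 equal shares of 2/9 among Usha, Chetan, Manoj.
Usha predeceased; the 2/9 allotted to Usha's branch passes to Usha's issue by representation.
The 2/9 is divided into 4 equal shares of 1/18 among Sarita, Girish, Kavita, Tarun.
Sarita is living and takes 1/18.
Girish is living and takes 1/18.
Kavita predeceased; the 1/18 allotted to Kavita's branch passes to Kavita's issue by representation.
The 1/18 is divided into 3 equal shares of 1/54 among Yamini, Aarav, Ishita.
Yamini is living and takes 1/54.
Aarav is living and takes 1/54.
Ishita is living and takes 1/54.
Tarun is living and takes 1/18.
Chetan is living and takes 2/9.
Manoj predeceased; the 2/9 allotted to Manoj's branch passes to Manoj's issue by representation.
Falguni's line is the sole branch at this level, so the full 2/9 passes to Falguni's issue by representation.
The 2/9 is divided into 4 equal shares of 1/18 among Deepa, Hemant, Neelam, Omkar.
Deepa is living and takes 1/18.
Hemant is living and takes 1/18.
Neelam is living and takes 1/18.
Omkar is living and takes 1/18.

Aarav 1/54; Chetan 2/9; Deepa 1/18; Girish 1/18; Hemant 1/18; Ishita 1/54; Neelam 1/18; Omkar 1/18; Rajiv 1/3; Sarita 1/18; Tarun 1/18; Yamini 1/54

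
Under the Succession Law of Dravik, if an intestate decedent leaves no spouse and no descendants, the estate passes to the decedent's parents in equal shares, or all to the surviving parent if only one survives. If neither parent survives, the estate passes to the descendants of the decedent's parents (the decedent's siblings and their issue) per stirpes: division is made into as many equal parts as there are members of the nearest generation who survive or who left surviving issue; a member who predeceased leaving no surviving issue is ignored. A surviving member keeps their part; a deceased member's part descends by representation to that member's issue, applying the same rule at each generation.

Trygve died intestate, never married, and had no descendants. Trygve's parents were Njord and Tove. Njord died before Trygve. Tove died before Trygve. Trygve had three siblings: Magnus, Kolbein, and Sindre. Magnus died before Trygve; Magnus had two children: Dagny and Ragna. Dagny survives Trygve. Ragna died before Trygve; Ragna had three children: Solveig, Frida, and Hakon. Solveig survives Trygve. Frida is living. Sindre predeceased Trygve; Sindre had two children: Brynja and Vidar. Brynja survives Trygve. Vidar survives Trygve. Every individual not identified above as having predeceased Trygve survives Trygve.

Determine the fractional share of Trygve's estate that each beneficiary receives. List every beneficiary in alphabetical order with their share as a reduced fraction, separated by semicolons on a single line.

Brynja 1/6; Dagny 1/6; Frida 1/18; Hakon 1/18; Kolbein 1/3; Solveig 1/18; Vidar 1/6

Neither parent survives and there are no descendants, so the estate passes to Trygve's siblings and their issue per stirpes.
The estate is divided into 3 equal shares of 1/3 among Magnus, Kolbein, Sindre.
Magnus predeceased; the 1/3 allotted to Magnus's branch passes to Magnus's issue by representation.
The 1/3 is divided into 2 equal shares of 1/6 among Dagny, Ragna.
Dagny is living and takes 1/6.
Ragna predeceased; the 1/6 allotted to Ragna's branch passes to Ragna's issue by representation.
The 1/6 is divided into 3 equal shares of 1/18 among Solveig, Frida, Hakon.
Solveig is living and takes 1/18.
Frida is living and takes 1/18.
Hakon is living and takes 1/18.
Kolbein is living and takes 1/3.
Sindre predeceased; the 1/3 allotted to Sindre's branch passes to Sindre's issue by representation.
The 1/3 is divided into 2 equal shares of 1/6 among Brynja, Vidar.
Brynja is living and takes 1/6.
Vidar is living and takes 1/6.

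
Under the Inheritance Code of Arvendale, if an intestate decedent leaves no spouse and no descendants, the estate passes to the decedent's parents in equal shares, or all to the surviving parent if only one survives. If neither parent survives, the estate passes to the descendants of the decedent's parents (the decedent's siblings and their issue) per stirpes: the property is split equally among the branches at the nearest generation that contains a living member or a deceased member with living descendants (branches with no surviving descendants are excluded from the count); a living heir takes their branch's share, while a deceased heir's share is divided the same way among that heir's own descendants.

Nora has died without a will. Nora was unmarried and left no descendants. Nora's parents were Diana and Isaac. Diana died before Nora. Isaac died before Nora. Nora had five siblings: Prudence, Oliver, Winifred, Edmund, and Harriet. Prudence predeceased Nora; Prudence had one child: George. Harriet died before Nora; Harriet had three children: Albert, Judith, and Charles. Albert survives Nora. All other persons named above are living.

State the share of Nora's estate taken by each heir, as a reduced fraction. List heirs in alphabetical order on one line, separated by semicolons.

Albert 1/15; Charles 1/15; Edmund 1/5; George 1/5; Judith 1/15; Oliver 1/5; Winifred 1/5

Neither parent survives and there are no descendants, so the estate passes to Nora's siblings and their issue per stirpes.
The estate is divided into 5 equal shares of 1/5 among Prudence, Oliver, Winifred, Edmund, Harriet.
Prudence predeceased; the 1/5 allotted to Prudence's branch passes to Prudence's issue by representation.
George is the sole taker at this level and receives the full 1/5.
Oliver is living and takes 1/5.
Winifred is living and takes 1/5.
Edmund is living and takes 1/5.
Harriet predeceased; the 1/5 allotted to Harriet's branch passes to Harriet's issue by representation.
The 1/5 is divided into 3 equal shares of 1/15 among Albert, Judith, Charles.
Albert is living and takes 1/15.
Judith is living and takes 1/15.
Charles is living and takes 1/15.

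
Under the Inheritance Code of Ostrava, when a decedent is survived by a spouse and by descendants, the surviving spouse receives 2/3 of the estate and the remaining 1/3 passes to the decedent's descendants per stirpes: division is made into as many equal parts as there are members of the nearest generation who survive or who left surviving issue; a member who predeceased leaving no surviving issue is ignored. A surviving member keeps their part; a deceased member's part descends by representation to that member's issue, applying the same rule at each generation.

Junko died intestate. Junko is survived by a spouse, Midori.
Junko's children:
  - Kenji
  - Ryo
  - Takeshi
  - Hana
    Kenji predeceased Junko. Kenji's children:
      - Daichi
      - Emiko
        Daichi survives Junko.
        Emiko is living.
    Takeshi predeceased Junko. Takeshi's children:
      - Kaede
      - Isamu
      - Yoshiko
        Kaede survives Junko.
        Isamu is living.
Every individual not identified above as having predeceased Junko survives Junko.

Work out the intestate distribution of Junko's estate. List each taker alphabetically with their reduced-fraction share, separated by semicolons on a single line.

Midori, as surviving spouse, takes 2/3.
The remaining 1/3 passes to Junko's descendants per stirpes.
The 1/3 is divided into 4 equal shares of 1/12 among Kenji, Ryo, Takeshi, Hana.
Kenji predeceased; the 1/12 allotted to Kenji's branch passes to Kenji's issue by representation.
The 1/12 is divided into 2 equal shares of 1/24 among Daichi, Emiko.
Daichi is living and takes 1/24.
Emiko is living and takes 1/24.
Ryo is living and takes 1/12.
Takeshi predeceased; the 1/12 allotted to Takeshi's branch passes to Takeshi's issue by representation.
The 1/12 is divided into 3 equal shares of 1/36 among Kaede, Isamu, Yoshiko.
Kaede is living and takes 1/36.
Isamu is living and takes 1/36.
Yoshiko is living and takes 1/36.
Hana is living and takes 1/12.

Daichi 1/24; Emiko 1/24; Hana 1/12; Isamu 1/36; Kaede 1/36; Midori 2/3; Ryo 1/12; Yoshiko 1/36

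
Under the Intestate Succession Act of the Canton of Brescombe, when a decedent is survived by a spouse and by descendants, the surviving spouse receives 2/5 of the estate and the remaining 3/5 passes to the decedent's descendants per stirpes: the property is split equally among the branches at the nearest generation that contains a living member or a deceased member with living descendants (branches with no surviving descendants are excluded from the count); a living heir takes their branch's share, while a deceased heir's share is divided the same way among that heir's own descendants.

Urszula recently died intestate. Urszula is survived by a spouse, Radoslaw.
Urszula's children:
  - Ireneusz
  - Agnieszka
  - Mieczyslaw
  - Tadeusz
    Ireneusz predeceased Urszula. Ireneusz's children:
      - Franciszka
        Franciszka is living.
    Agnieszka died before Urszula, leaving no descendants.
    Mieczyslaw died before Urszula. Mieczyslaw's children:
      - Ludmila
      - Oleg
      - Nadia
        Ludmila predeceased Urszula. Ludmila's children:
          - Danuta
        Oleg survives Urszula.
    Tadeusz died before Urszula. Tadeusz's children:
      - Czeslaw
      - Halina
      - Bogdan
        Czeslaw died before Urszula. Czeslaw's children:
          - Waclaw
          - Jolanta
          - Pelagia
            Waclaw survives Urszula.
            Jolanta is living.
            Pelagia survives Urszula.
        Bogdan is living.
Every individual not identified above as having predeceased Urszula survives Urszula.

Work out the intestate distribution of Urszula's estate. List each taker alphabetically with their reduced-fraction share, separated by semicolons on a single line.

Radoslaw, as surviving spouse, takes 2/5.
The remaining 3/5 passes to Urszula's descendants per stirpes.
Agnieszka left no surviving issue, so that branch lapses and is disregarded.
The 3/5 is divided into 3 equal shares of 1/5 among Ireneusz, Mieczyslaw, Tadeusz.
Ireneusz predeceased; the 1/5 allotted to Ireneusz's branch passes to Ireneusz's issue by representation.
Franciszka is the sole taker at this level and receives the full 1/5.
Mieczyslaw predeceased; the 1/5 allotted to Mieczyslaw's branch passes to Mieczyslaw's issue by representation.
The 1/5 is divided into 3 equal shares of 1/15 among Ludmila, Oleg, Nadia.
Ludmila predeceased; the 1/15 allotted to Ludmila's branch passes to Ludmila's issue by representation.
Danuta is the sole taker at this level and receives the full 1/15.
Oleg is living and takes 1/15.
Nadia is living and takes 1/15.
Tadeusz predeceased; the 1/5 allotted to Tadeusz's branch passes to Tadeusz's issue by representation.
The 1/5 is divided into 3 equal shares of 1/15 among Czeslaw, Halina, Bogdan.
Czeslaw predeceased; the 1/15 allotted to Czeslaw's branch passes to Czeslaw's issue by representation.
The 1/15 is divided into 3 equal shares of 1/45 among Waclaw, Jolanta, Pelagia.
Waclaw is living and takes 1/45.
Jolanta is living and takes 1/45.
Pelagia is living and takes 1/45.
Halina is living and takes 1/15.
Bogdan is living and takes 1/15.

Bogdan 1/15; Danuta 1/15; Franciszka 1/5; Halina 1/15; Jolanta 1/45; Nadia 1/15; Oleg 1/15; Pelagia 1/45; Radoslaw 2/5; Waclaw 1/45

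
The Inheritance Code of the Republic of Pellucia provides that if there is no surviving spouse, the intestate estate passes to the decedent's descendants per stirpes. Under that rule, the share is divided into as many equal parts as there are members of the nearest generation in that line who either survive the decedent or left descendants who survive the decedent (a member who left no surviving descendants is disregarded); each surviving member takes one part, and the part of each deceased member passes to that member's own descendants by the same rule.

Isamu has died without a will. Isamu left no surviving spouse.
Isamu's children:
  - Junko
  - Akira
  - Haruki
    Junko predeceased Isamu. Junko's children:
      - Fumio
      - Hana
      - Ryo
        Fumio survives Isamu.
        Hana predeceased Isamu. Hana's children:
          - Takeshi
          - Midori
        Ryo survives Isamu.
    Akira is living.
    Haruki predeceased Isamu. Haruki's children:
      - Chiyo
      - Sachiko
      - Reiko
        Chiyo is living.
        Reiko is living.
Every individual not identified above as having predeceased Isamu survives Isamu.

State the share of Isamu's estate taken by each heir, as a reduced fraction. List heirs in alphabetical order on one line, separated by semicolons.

There is no surviving spouse, so the entire estate passes to Isamu's descendants per stirpes.
The estate is divided into 3 equal shares of 1/3 among Junko, Akira, Haruki.
Junko predeceased; the 1/3 allotted to Junko's branch passes to Junko's issue by representation.
The 1/3 is divided into 3 equal shares of 1/9 among Fumio, Hana, Ryo.
Fumio is living and takes 1/9.
Hana predeceased; the 1/9 allotted to Hana's branch passes to Hana's issue by representation.
The 1/9 is divided into 2 equal shares of 1/18 among Takeshi, Midori.
Takeshi is living and takes 1/18.
Midori is living and takes 1/18.
Ryo is living and takes 1/9.
Akira is living and takes 1/3.
Haruki predeceased; the 1/3 allotted to Haruki's branch passes to Haruki's issue by representation.
The 1/3 is divided into 3 equal shares of 1/9 among Chiyo, Sachiko, Reiko.
Chiyo is living and takes 1/9.
Sachiko is living and takes 1/9.
Reiko is living and takes 1/9.

Akira 1/3; Chiyo 1/9; Fumio 1/9; Midori 1/18; Reiko 1/9; Ryo 1/9; Sachiko 1/9; Takeshi 1/18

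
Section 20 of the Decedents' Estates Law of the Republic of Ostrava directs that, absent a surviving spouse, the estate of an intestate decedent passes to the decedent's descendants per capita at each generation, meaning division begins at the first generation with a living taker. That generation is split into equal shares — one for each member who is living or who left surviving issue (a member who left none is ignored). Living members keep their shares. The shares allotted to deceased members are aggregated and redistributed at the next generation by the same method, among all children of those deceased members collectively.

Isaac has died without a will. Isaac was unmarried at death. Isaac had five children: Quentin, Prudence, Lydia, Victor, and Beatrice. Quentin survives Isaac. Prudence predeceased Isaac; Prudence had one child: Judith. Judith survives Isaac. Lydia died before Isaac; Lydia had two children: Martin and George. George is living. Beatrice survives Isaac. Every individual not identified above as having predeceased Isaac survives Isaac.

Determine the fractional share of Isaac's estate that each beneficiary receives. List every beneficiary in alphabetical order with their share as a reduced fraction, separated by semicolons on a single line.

Beatrice 1/5; George 2/15; Judith 2/15; Martin 2/15; Quentin 1/5; Victor 1/5

There is no surviving spouse, so the entire estate passes to Isaac's descendants per capita at each generation.
At generation 1 (Quentin, Prudence, Lydia, Victor, Beatrice) there are 5 shares of (1)/5 = 1/5 each.
Living: Quentin, Victor, and Beatrice — each takes 1/5.
Deceased: Prudence and Lydia. Their combined 2/5 is pooled and carried to generation 2.
At generation 2 (Judith, Martin, George) there are 3 shares of (2/5)/3 = 2/15 each.
Living: Judith, Martin, and George — each takes 2/15.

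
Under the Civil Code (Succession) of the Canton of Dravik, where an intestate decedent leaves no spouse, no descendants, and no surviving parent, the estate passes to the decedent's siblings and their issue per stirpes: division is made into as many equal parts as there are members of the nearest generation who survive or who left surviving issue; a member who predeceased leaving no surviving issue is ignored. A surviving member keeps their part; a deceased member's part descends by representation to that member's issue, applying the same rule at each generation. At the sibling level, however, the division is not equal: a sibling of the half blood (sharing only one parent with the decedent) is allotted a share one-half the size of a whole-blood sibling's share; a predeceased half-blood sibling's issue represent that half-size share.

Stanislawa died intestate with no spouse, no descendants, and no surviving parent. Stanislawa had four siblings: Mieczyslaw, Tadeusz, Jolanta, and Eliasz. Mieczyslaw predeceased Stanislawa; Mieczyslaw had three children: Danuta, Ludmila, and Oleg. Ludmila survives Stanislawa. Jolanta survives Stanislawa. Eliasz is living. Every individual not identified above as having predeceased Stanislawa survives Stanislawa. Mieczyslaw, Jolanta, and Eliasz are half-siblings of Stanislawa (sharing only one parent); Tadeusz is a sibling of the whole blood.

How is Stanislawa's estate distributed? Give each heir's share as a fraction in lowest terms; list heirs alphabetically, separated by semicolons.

No spouse, descendants, or parent survives, so the estate passes to Stanislawa's siblings per stirpes.
Half-blood siblings count for one-half the weight of whole-blood siblings at the initial division.
Dividing 1 in proportion to weights (total weight 5/2): Mieczyslaw (weight 1/2) → 1/5; Tadeusz (weight 1) → 2/5; Jolanta (weight 1/2) → 1/5; Eliasz (weight 1/2) → 1/5.
Mieczyslaw predeceased; the 1/5 allotted to Mieczyslaw's branch passes to Mieczyslaw's issue by representation.
The 1/5 is divided into 3 equal shares of 1/15 among Danuta, Ludmila, Oleg.
Danuta is living and takes 1/15.
Ludmila is living and takes 1/15.
Oleg is living and takes 1/15.
Tadeusz is living and takes 2/5.
Jolanta is living and takes 1/5.
Eliasz is living and takes 1/5.

Danuta 1/15; Eliasz 1/5; Jolanta 1/5; Ludmila 1/15; Oleg 1/15; Tadeusz 2/5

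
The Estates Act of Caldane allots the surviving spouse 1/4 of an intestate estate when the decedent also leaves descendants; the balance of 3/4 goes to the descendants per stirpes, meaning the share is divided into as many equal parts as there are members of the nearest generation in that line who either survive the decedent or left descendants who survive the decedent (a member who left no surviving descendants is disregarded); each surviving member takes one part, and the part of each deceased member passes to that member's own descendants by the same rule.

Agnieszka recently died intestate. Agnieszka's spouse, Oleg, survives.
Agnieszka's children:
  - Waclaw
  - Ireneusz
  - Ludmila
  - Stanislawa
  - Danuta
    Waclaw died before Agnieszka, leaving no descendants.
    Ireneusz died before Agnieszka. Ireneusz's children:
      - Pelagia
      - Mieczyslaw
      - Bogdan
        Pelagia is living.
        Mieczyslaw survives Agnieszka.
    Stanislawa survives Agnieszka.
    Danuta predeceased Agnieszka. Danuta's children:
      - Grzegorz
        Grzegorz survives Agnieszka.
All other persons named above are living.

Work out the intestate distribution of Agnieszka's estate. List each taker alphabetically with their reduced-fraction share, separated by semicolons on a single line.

Bogdan 1/16; Grzegorz 3/16; Ludmila 3/16; Mieczyslaw 1/16; Oleg 1/4; Pelagia 1/16; Stanislawa 3/16

Oleg, as surviving spouse, takes 1/4.
The remaining 3/4 passes to Agnieszka's descendants per stirpes.
Waclaw left no surviving issue, so that branch lapses and is disregarded.
The 3/4 is divided into 4 equal shares of 3/16 among Ireneusz, Ludmila, Stanislawa, Danuta.
Ireneusz predeceased; the 3/16 allotted to Ireneusz's branch passes to Ireneusz's issue by representation.
The 3/16 is divided into 3 equal shares of 1/16 among Pelagia, Mieczyslaw, Bogdan.
Pelagia is living and takes 1/16.
Mieczyslaw is living and takes 1/16.
Bogdan is living and takes 1/16.
Ludmila is living and takes 3/16.
Stanislawa is living and takes 3/16.
Danuta predeceased; the 3/16 allotted to Danuta's branch passes to Danuta's issue by representation.
Grzegorz is the sole taker at this level and receives the full 3/16.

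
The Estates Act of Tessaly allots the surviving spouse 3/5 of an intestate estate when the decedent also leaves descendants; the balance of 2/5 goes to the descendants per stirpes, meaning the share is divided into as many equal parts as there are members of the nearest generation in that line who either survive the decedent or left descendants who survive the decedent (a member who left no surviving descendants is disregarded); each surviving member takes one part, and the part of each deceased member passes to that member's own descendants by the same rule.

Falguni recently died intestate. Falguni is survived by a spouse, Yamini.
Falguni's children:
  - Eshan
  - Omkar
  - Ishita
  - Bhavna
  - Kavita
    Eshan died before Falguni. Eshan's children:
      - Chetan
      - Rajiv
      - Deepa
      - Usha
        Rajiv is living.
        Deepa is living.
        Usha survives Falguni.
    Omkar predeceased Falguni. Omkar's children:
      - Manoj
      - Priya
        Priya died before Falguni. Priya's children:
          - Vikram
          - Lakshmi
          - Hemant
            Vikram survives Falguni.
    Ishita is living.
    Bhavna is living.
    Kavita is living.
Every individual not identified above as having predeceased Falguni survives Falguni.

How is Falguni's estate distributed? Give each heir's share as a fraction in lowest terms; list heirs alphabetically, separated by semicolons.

Bhavna 2/25; Chetan 1/50; Deepa 1/50; Hemant 1/75; Ishita 2/25; Kavita 2/25; Lakshmi 1/75; Manoj 1/25; Rajiv 1/50; Usha 1/50; Vikram 1/75; Yamini 3/5

Yamini, as surviving spouse, takes 3/5.
The remaining 2/5 passes to Falguni's descendants per stirpes.
The 2/5 is divided into 5 equal shares of 2/25 among Eshan, Omkar, Ishita, Bhavna, Kavita.
Eshan predeceased; the 2/25 allotted to Eshan's branch passes to Eshan's issue by representation.
The 2/25 is divided into 4 equal shares of 1/50 among Chetan, Rajiv, Deepa, Usha.
Chetan is living and takes 1/50.
Rajiv is living and takes 1/50.
Deepa is living and takes 1/50.
Usha is living and takes 1/50.
Omkar predeceased; the 2/25 allotted to Omkar's branch passes to Omkar's issue by representation.
The 2/25 is divided into 2 equal shares of 1/25 among Manoj, Priya.
Manoj is living and takes 1/25.
Priya predeceased; the 1/25 allotted to Priya's branch passes to Priya's issue by representation.
The 1/25 is divided into 3 equal shares of 1/75 among Vikram, Lakshmi, Hemant.
Vikram is living and takes 1/75.
Lakshmi is living and takes 1/75.
Hemant is living and takes 1/75.
Ishita is living and takes 2/25.
Bhavna is living and takes 2/25.
Kavita is living and takes 2/25.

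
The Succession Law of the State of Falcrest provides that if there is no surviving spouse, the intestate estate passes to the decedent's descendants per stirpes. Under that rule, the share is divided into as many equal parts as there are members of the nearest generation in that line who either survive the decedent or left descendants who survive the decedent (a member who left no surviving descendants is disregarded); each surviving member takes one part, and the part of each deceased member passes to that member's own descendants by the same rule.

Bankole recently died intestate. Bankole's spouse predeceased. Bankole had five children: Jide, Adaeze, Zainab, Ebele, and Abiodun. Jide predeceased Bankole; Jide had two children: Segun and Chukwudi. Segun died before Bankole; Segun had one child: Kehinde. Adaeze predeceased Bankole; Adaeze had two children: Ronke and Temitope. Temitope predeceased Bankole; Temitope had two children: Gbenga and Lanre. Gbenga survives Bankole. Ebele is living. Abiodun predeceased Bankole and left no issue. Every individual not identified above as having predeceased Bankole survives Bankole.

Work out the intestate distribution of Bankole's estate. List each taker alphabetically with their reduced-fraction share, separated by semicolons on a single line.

Chukwudi 1/8; Ebele 1/4; Gbenga 1/16; Kehinde 1/8; Lanre 1/16; Ronke 1/8; Zainab 1/4

There is no surviving spouse, so the entire estate passes to Bankole's descendants per stirpes.
Abiodun left no surviving issue, so that branch lapses and is disregarded.
The estate is divided into 4 equal shares of 1/4 among Jide, Adaeze, Zainab, Ebele.
Jide predeceased; the 1/4 allotted to Jide's branch passes to Jide's issue by representation.
The 1/4 is divided into 2 equal shares of 1/8 among Segun, Chukwudi.
Segun predeceased; the 1/8 allotted to Segun's branch passes to Segun's issue by representation.
Kehinde is the sole taker at this level and receives the full 1/8.
Chukwudi is living and takes 1/8.
Adaeze predeceased; the 1/4 allotted to Adaeze's branch passes to Adaeze's issue by representation.
The 1/4 is divided into 2 equal shares of 1/8 among Ronke, Temitope.
Ronke is living and takes 1/8.
Temitope predeceased; the 1/8 allotted to Temitope's branch passes to Temitope's issue by representation.
The 1/8 is divided into 2 equal shares of 1/16 among Gbenga, Lanre.
Gbenga is living and takes 1/16.
Lanre is living and takes 1/16.
Zainab is living and takes 1/4.
Ebele is living and takes 1/4.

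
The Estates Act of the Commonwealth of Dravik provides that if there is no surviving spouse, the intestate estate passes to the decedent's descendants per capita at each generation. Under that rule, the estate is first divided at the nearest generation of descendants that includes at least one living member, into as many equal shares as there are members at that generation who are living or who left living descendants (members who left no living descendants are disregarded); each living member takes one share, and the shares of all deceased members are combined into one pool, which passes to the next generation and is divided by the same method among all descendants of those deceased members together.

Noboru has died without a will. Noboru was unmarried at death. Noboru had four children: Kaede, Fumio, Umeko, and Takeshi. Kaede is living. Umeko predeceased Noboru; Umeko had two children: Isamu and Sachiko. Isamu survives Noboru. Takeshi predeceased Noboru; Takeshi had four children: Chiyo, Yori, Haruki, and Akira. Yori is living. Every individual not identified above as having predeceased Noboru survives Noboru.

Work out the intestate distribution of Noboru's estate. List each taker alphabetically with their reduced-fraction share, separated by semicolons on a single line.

Akira 1/12; Chiyo 1/12; Fumio 1/4; Haruki 1/12; Isamu 1/12; Kaede 1/4; Sachiko 1/12; Yori 1/12

There is no surviving spouse, so the entire estate passes to Noboru's descendants per capita at each generation.
At generation 1 (Kaede, Fumio, Umeko, Takeshi) there are 4 shares of (1)/4 = 1/4 each.
Living: Kaede and Fumio — each takes 1/4.
Deceased: Umeko and Takeshi. Their combined 1/2 is pooled and carried to generation 2.
At generation 2 (Isamu, Sachiko, Chiyo, Yori, Haruki, Akira) there are 6 shares of (1/2)/6 = 1/12 each.
Living: Isamu, Sachiko, Chiyo, Yori, Haruki, and Akira — each takes 1/12.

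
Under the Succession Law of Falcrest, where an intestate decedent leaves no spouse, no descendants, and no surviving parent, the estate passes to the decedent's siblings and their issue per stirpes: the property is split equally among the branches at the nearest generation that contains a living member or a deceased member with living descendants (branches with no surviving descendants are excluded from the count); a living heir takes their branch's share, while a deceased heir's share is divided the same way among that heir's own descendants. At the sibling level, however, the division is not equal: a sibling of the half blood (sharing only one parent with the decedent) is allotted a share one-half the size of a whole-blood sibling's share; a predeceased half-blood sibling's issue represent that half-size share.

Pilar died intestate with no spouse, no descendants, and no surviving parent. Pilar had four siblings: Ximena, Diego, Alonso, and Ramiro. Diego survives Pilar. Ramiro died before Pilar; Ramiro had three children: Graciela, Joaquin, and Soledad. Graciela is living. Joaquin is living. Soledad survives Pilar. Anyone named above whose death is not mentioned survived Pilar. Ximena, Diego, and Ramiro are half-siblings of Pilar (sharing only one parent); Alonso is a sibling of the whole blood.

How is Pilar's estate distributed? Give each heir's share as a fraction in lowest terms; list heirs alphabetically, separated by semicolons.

Alonso 2/5; Diego 1/5; Graciela 1/15; Joaquin 1/15; Soledad 1/15; Ximena 1/5

No spouse, descendants, or parent survives, so the estate passes to Pilar's siblings per stirpes.
Half-blood siblings count for one-half the weight of whole-blood siblings at the initial division.
Dividing 1 in proportion to weights (total weight 5/2): Ximena (weight 1/2) → 1/5; Diego (weight 1/2) → 1/5; Alonso (weight 1) → 2/5; Ramiro (weight 1/2) → 1/5.
Ximena is living and takes 1/5.
Diego is living and takes 1/5.
Alonso is living and takes 2/5.
Ramiro predeceased; the 1/5 allotted to Ramiro's branch passes to Ramiro's issue by representation.
The 1/5 is divided into 3 equal shares of 1/15 among Graciela, Joaquin, Soledad.
Graciela is living and takes 1/15.
Joaquin is living and takes 1/15.
Soledad is living and takes 1/15.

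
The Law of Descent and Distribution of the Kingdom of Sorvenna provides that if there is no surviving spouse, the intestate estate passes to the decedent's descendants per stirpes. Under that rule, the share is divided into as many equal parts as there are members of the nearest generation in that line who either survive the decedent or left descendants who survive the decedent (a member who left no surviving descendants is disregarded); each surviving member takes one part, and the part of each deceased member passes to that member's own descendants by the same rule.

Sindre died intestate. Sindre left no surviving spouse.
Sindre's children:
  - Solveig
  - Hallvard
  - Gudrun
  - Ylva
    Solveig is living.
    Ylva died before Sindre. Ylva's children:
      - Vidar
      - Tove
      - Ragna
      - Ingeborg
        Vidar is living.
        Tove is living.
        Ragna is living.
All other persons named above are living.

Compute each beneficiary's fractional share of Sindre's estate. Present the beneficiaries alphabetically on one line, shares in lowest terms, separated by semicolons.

There is no surviving spouse, so the entire estate passes to Sindre's descendants per stirpes.
The estate is divided into 4 equal shares of 1/4 among Solveig, Hallvard, Gudrun, Ylva.
Solveig is living and takes 1/4.
Hallvard is living and takes 1/4.
Gudrun is living and takes 1/4.
Ylva predeceased; the 1/4 allotted to Ylva's branch passes to Ylva's issue by representation.
The 1/4 is divided into 4 equal shares of 1/16 among Vidar, Tove, Ragna, Ingeborg.
Vidar is living and takes 1/16.
Tove is living and takes 1/16.
Ragna is living and takes 1/16.
Ingeborg is living and takes 1/16.

Gudrun 1/4; Hallvard 1/4; Ingeborg 1/16; Ragna 1/16; Solveig 1/4; Tove 1/16; Vidar 1/16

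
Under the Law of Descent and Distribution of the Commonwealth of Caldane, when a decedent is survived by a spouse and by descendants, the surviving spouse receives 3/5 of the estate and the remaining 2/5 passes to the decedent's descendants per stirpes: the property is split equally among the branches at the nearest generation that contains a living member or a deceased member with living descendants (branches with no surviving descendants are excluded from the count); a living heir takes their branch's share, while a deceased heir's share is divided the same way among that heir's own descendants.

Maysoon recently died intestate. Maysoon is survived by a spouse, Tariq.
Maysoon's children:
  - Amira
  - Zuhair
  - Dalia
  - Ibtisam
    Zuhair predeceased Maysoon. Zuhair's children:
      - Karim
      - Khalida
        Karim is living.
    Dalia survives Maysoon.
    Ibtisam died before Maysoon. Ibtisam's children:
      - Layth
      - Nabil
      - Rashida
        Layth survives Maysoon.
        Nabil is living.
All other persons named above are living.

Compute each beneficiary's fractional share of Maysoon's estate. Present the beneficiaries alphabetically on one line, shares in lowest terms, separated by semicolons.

Tariq, as surviving spouse, takes 3/5.
The remaining 2/5 passes to Maysoon's descendants per stirpes.
The 2/5 is divided into 4 equal shares of 1/10 among Amira, Zuhair, Dalia, Ibtisam.
Amira is living and takes 1/10.
Zuhair predeceased; the 1/10 allotted to Zuhair's branch passes to Zuhair's issue by representation.
The 1/10 is divided into 2 equal shares of 1/20 among Karim, Khalida.
Karim is living and takes 1/20.
Khalida is living and takes 1/20.
Dalia is living and takes 1/10.
Ibtisam predeceased; the 1/10 allotted to Ibtisam's branch passes to Ibtisam's issue by representation.
The 1/10 is divided into 3 equal shares of 1/30 among Layth, Nabil, Rashida.
Layth is living and takes 1/30.
Nabil is living and takes 1/30.
Rashida is living and takes 1/30.

Amira 1/10; Dalia 1/10; Karim 1/20; Khalida 1/20; Layth 1/30; Nabil 1/30; Rashida 1/30; Tariq 3/5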